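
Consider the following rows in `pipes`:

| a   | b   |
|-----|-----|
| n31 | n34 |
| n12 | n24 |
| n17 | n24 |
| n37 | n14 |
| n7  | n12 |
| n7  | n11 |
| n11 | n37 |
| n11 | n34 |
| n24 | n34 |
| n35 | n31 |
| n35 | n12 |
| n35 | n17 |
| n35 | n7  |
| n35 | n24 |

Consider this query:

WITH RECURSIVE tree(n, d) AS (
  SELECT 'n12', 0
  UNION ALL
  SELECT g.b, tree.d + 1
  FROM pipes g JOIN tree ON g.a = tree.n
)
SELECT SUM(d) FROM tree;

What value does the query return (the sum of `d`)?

Base: (n12, d=0).
Iteration 1: edges from {n12} -> (n24, d=1).
Iteration 2: edges from {n24} -> (n34, d=2).
Iteration 3: no outgoing edges from {n34}; recursion stops.
SUM(d) = 0 + 1 + 2 = 3.

3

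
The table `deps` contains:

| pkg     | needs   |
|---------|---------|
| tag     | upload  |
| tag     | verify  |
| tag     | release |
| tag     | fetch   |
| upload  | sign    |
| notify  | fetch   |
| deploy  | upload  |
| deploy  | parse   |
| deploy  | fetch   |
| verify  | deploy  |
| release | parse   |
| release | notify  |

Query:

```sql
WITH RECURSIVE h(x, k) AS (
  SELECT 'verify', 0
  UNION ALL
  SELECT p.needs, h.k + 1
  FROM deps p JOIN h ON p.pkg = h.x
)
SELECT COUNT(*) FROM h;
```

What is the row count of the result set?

Base: (verify, k=0).
Iteration 1: edges from {verify} -> (deploy, k=1).
Iteration 2: edges from {deploy} -> (fetch, k=2), (parse, k=2), (upload, k=2).
Iteration 3: edges from {fetch,parse,upload} -> (sign, k=3).
Iteration 4: no outgoing edges from {sign}; recursion stops.
Total rows emitted: 6.

6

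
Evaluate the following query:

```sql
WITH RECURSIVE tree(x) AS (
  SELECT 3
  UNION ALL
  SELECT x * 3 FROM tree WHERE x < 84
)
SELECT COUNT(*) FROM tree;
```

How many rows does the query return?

Base: x=3.
Iteration 1: 3 < 84 holds -> x = 3 * 3 = 9.
Iteration 2: 9 < 84 holds -> x = 9 * 3 = 27.
Iteration 3: 27 < 84 holds -> x = 27 * 3 = 81.
Iteration 4: 81 < 84 holds -> x = 81 * 3 = 243.
Iteration 5: 243 < 84 fails; recursion stops.
Total rows emitted: 5.

5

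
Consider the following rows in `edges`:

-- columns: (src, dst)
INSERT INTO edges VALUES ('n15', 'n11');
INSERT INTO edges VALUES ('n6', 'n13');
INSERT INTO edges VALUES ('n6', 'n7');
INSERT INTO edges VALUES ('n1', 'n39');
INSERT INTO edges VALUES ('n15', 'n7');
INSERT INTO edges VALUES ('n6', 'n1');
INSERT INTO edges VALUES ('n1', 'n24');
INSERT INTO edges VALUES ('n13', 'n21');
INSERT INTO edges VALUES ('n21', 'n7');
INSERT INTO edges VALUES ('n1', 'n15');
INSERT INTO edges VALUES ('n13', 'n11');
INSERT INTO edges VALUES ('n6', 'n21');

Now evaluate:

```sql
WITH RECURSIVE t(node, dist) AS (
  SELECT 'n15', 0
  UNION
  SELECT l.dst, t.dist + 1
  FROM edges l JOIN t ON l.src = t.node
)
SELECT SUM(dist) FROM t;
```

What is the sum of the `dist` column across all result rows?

Base: (n15, dist=0).
Iteration 1: edges from {n15} -> (n11, dist=1), (n7, dist=1).
Iteration 2: no outgoing edges from {n11,n7}; recursion stops.
SUM(dist) = 0 + 1 + 1 = 2.

2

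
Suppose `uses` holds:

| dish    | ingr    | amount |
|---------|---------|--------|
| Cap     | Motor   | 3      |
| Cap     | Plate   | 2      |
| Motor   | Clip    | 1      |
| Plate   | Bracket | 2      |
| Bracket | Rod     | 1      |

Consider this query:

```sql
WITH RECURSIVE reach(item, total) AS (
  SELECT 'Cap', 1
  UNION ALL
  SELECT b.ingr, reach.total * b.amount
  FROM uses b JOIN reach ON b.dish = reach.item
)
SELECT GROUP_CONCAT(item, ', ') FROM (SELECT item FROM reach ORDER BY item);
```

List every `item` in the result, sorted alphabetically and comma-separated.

Base: (Cap, total=1).
Iteration 1: components of {Cap} -> Motor = 1*3 = 3, Plate = 1*2 = 2.
Iteration 2: components of {Motor,Plate} -> Bracket = 2*2 = 4, Clip = 3*1 = 3.
Iteration 3: components of {Bracket,Clip} -> Rod = 4*1 = 4.
Iteration 4: no further components; recursion stops.

Bracket, Cap, Clip, Motor, Plate, Rod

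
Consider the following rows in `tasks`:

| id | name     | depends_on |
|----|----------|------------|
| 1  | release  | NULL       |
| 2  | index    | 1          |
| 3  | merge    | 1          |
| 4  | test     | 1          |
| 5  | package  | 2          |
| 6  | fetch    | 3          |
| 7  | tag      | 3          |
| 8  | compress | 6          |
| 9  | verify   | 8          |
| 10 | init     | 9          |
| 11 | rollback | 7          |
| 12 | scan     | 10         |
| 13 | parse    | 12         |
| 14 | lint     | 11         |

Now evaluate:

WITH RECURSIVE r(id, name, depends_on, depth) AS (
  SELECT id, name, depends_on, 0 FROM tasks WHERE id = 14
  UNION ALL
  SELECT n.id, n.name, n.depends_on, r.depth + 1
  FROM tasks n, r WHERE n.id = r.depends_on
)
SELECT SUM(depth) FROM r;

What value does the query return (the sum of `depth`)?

10

Base: id=14 (lint), depends_on=11, depth 0.
Iteration 1: join on id=11 -> rollback (id 11, depends_on=7, depth 1).
Iteration 2: join on id=7 -> tag (id 7, depends_on=3, depth 2).
Iteration 3: join on id=3 -> merge (id 3, depends_on=1, depth 3).
Iteration 4: join on id=1 -> release (id 1, depends_on=NULL, depth 4).
Iteration 5: depends_on is NULL; no match; recursion stops.
SUM(depth) = 0 + 1 + 2 + 3 + 4 = 10.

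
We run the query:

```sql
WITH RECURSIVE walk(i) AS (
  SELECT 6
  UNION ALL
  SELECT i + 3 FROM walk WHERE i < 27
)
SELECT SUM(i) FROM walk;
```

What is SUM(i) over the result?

Base: i=6.
Iteration 1: 6 < 27 holds -> i = 6 + 3 = 9.
Iteration 2: 9 < 27 holds -> i = 9 + 3 = 12.
Iteration 3: 12 < 27 holds -> i = 12 + 3 = 15.
Iteration 4: 15 < 27 holds -> i = 15 + 3 = 18.
Iteration 5: 18 < 27 holds -> i = 18 + 3 = 21.
Iteration 6: 21 < 27 holds -> i = 21 + 3 = 24.
Iteration 7: 24 < 27 holds -> i = 24 + 3 = 27.
Iteration 8: 27 < 27 fails; recursion stops.
SUM(i) = 6 + 9 + 12 + 15 + 18 + 21 + 24 + 27 = 132.

132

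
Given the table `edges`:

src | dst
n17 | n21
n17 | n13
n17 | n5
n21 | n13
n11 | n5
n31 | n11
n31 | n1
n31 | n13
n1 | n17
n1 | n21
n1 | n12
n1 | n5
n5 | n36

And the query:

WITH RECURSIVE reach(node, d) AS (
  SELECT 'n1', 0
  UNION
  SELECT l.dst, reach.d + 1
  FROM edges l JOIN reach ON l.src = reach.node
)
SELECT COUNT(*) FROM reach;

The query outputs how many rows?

Base: (n1, d=0).
Iteration 1: edges from {n1} -> (n12, d=1), (n17, d=1), (n21, d=1), (n5, d=1).
Iteration 2: edges from {n12,n17,n21,n5} -> (n13, d=2), (n21, d=2), (n36, d=2), (n5, d=2). [UNION drops 1 duplicate row(s)]
Iteration 3: edges from {n13,n21,n36,n5} -> (n13, d=3), (n36, d=3).
Iteration 4: no outgoing edges from {n13,n36}; recursion stops.
Total rows emitted: 11.

11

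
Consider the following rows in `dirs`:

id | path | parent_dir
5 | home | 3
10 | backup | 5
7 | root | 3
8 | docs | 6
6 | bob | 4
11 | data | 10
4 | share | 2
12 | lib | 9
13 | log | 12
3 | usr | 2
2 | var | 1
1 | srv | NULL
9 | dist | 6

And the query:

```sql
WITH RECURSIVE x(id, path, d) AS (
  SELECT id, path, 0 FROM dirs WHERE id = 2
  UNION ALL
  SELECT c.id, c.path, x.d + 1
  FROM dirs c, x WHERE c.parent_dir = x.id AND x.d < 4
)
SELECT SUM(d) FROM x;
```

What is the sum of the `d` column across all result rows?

25

Base: id=2 (var) at d 0.
Iteration 1: rows with parent_dir in {2} -> usr (id 3, d 1), share (id 4, d 1).
Iteration 2: rows with parent_dir in {3,4} -> home (id 5, d 2), bob (id 6, d 2), root (id 7, d 2).
Iteration 3: rows with parent_dir in {5,6,7} -> docs (id 8, d 3), dist (id 9, d 3), backup (id 10, d 3).
Iteration 4: rows with parent_dir in {8,9,10} -> data (id 11, d 4), lib (id 12, d 4).
Iteration 5: d < 4 fails for all current rows; recursion stops.
SUM(d) = 0 + 1 + 1 + 2 + 2 + 2 + 3 + 3 + 3 + 4 + 4 = 25.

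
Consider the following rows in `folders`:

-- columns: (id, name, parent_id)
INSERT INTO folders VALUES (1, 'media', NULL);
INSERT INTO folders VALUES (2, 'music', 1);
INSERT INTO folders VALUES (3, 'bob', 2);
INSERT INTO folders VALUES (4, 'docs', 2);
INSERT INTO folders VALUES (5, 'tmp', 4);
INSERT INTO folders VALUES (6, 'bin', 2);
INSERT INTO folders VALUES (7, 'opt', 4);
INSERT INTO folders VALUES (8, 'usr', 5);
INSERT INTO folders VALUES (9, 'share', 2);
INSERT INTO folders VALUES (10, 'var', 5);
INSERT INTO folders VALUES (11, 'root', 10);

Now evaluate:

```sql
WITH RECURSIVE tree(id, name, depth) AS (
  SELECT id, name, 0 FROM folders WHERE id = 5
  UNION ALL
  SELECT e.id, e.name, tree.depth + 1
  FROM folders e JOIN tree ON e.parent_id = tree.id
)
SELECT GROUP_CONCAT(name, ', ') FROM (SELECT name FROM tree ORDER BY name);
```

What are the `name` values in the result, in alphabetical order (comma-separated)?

root, tmp, usr, var

Base: id=5 (tmp) at depth 0.
Iteration 1: rows with parent_id in {5} -> usr (id 8, depth 1), var (id 10, depth 1).
Iteration 2: rows with parent_id in {8,10} -> root (id 11, depth 2).
Iteration 3: no rows with parent_id in {11}; recursion stops.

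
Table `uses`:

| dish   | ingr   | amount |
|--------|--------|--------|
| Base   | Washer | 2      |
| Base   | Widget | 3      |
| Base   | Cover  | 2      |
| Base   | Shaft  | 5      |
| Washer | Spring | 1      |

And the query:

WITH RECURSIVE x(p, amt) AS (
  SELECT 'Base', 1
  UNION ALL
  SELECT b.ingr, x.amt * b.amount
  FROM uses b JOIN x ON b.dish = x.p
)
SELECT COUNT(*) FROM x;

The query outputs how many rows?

6

Base: (Base, amt=1).
Iteration 1: components of {Base} -> Cover = 1*2 = 2, Shaft = 1*5 = 5, Washer = 1*2 = 2, Widget = 1*3 = 3.
Iteration 2: components of {Cover,Shaft,Washer,Widget} -> Spring = 2*1 = 2.
Iteration 3: no further components; recursion stops.
Total rows emitted: 6.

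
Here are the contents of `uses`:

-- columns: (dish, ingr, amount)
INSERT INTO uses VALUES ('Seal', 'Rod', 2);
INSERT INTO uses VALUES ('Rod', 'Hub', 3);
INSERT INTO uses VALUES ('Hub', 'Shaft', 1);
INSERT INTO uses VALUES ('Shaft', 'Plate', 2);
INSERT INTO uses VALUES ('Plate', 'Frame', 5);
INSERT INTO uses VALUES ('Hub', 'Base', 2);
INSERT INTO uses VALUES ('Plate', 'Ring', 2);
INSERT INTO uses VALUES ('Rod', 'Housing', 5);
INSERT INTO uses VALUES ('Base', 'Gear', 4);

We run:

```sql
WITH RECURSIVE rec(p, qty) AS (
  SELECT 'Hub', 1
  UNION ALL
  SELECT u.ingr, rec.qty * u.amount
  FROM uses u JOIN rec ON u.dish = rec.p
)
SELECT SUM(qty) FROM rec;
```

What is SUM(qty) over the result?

28

Base: (Hub, qty=1).
Iteration 1: components of {Hub} -> Base = 1*2 = 2, Shaft = 1*1 = 1.
Iteration 2: components of {Base,Shaft} -> Gear = 2*4 = 8, Plate = 1*2 = 2.
Iteration 3: components of {Gear,Plate} -> Frame = 2*5 = 10, Ring = 2*2 = 4.
Iteration 4: no further components; recursion stops.
SUM(qty) = 1 + 1 + 2 + 2 + 8 + 10 + 4 = 28.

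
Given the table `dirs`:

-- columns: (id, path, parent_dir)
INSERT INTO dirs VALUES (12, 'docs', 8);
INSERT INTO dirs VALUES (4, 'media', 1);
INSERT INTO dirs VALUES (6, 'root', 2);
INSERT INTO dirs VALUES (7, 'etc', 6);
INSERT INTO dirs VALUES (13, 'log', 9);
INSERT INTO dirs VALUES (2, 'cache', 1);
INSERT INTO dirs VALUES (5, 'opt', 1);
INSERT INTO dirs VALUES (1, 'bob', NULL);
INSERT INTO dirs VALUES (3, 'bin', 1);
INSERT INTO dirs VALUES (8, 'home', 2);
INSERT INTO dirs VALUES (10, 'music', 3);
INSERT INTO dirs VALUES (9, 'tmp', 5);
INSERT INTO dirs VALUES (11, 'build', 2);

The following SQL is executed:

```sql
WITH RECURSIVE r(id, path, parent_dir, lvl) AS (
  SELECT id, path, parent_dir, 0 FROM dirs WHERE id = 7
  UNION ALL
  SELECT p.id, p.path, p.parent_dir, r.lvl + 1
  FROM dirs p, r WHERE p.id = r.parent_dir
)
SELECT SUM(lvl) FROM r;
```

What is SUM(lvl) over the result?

Base: id=7 (etc), parent_dir=6, lvl 0.
Iteration 1: join on id=6 -> root (id 6, parent_dir=2, lvl 1).
Iteration 2: join on id=2 -> cache (id 2, parent_dir=1, lvl 2).
Iteration 3: join on id=1 -> bob (id 1, parent_dir=NULL, lvl 3).
Iteration 4: parent_dir is NULL; no match; recursion stops.
SUM(lvl) = 0 + 1 + 2 + 3 = 6.

6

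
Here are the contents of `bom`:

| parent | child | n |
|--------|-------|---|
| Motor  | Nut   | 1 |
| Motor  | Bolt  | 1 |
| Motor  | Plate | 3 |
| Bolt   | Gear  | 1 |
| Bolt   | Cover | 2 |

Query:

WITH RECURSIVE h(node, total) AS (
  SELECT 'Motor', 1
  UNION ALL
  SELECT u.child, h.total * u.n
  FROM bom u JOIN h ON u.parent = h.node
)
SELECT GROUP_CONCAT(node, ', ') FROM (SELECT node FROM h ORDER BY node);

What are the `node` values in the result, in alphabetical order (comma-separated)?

Base: (Motor, total=1).
Iteration 1: components of {Motor} -> Bolt = 1*1 = 1, Nut = 1*1 = 1, Plate = 1*3 = 3.
Iteration 2: components of {Bolt,Nut,Plate} -> Cover = 1*2 = 2, Gear = 1*1 = 1.
Iteration 3: no further components; recursion stops.

Bolt, Cover, Gear, Motor, Nut, Plate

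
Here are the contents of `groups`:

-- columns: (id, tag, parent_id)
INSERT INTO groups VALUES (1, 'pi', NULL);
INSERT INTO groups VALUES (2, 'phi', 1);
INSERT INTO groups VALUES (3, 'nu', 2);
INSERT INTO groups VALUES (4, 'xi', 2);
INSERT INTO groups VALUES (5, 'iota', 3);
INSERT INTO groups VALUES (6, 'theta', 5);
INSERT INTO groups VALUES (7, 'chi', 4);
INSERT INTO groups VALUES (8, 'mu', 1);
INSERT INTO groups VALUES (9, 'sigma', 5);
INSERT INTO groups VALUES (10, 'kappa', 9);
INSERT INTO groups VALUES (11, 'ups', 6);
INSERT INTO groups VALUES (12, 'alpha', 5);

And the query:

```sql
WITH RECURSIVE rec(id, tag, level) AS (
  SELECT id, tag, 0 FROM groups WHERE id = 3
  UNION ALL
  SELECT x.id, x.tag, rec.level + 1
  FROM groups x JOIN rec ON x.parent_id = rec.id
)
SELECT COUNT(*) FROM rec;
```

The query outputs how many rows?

7

Base: id=3 (nu) at level 0.
Iteration 1: rows with parent_id in {3} -> iota (id 5, level 1).
Iteration 2: rows with parent_id in {5} -> theta (id 6, level 2), sigma (id 9, level 2), alpha (id 12, level 2).
Iteration 3: rows with parent_id in {6,9,12} -> kappa (id 10, level 3), ups (id 11, level 3).
Iteration 4: no rows with parent_id in {10,11}; recursion stops.
Total rows emitted: 7.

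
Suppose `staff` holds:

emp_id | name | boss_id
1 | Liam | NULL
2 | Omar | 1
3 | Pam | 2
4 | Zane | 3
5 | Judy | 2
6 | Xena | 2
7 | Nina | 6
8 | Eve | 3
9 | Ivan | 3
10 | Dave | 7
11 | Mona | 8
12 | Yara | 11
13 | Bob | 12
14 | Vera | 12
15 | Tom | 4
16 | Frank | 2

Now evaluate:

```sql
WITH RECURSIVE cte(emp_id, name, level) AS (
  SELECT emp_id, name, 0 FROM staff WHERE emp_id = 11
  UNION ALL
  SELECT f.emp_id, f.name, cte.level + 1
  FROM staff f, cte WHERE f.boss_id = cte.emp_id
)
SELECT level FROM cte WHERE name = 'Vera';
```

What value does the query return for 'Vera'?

2

Base: emp_id=11 (Mona) at level 0.
Iteration 1: rows with boss_id in {11} -> Yara (id 12, level 1).
Iteration 2: rows with boss_id in {12} -> Bob (id 13, level 2), Vera (id 14, level 2).
Iteration 3: no rows with boss_id in {13,14}; recursion stops.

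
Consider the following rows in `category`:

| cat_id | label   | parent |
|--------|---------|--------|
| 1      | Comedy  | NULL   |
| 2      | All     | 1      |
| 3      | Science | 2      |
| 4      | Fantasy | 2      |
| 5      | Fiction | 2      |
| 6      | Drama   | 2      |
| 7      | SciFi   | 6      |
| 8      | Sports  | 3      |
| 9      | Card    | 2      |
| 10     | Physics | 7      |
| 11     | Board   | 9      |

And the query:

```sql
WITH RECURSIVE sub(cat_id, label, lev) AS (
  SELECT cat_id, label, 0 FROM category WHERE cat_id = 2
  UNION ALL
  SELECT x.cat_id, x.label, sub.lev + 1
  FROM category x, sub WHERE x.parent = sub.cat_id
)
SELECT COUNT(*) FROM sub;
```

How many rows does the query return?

10

Base: cat_id=2 (All) at lev 0.
Iteration 1: rows with parent in {2} -> Science (id 3, lev 1), Fantasy (id 4, lev 1), Fiction (id 5, lev 1), Drama (id 6, lev 1), Card (id 9, lev 1).
Iteration 2: rows with parent in {3,4,5,6,9} -> SciFi (id 7, lev 2), Sports (id 8, lev 2), Board (id 11, lev 2).
Iteration 3: rows with parent in {7,8,11} -> Physics (id 10, lev 3).
Iteration 4: no rows with parent in {10}; recursion stops.
Total rows emitted: 10.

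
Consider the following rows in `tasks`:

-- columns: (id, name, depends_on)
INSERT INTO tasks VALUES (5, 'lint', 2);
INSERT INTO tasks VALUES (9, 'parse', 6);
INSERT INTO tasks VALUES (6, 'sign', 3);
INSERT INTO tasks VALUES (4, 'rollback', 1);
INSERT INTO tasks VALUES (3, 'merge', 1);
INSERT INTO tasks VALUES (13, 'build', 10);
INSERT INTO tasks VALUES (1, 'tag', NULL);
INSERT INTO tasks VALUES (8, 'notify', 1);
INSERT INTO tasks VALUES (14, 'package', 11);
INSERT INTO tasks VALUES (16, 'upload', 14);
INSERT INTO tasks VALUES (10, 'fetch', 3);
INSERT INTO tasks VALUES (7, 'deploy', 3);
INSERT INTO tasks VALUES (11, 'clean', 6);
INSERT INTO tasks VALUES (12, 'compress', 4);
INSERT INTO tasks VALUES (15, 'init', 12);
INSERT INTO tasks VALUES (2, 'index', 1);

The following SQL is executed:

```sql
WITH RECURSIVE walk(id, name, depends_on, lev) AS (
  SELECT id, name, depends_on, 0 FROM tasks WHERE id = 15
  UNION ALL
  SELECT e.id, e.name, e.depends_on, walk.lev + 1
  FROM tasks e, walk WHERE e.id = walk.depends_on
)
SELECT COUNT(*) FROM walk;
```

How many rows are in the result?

Base: id=15 (init), depends_on=12, lev 0.
Iteration 1: join on id=12 -> compress (id 12, depends_on=4, lev 1).
Iteration 2: join on id=4 -> rollback (id 4, depends_on=1, lev 2).
Iteration 3: join on id=1 -> tag (id 1, depends_on=NULL, lev 3).
Iteration 4: depends_on is NULL; no match; recursion stops.
Total rows emitted: 4.

4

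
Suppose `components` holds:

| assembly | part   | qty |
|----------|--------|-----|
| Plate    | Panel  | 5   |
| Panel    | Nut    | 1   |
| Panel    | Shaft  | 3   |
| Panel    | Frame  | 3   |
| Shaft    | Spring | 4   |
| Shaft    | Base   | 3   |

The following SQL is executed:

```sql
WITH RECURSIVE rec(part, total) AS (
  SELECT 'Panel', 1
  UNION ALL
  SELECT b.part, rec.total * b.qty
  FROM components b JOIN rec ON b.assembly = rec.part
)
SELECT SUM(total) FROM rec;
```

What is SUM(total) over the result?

Base: (Panel, total=1).
Iteration 1: components of {Panel} -> Frame = 1*3 = 3, Nut = 1*1 = 1, Shaft = 1*3 = 3.
Iteration 2: components of {Frame,Nut,Shaft} -> Base = 3*3 = 9, Spring = 3*4 = 12.
Iteration 3: no further components; recursion stops.
SUM(total) = 1 + 1 + 3 + 3 + 12 + 9 = 29.

29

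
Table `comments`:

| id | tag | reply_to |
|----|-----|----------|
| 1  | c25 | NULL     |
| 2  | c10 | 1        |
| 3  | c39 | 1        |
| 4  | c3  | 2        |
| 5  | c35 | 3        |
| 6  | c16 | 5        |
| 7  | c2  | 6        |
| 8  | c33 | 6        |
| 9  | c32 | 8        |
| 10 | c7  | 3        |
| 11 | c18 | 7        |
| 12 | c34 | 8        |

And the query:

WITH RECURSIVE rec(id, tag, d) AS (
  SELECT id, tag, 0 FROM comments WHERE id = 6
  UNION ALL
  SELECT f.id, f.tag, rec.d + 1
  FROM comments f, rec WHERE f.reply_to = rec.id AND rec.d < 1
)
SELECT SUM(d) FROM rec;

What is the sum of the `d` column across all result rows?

2

Base: id=6 (c16) at d 0.
Iteration 1: rows with reply_to in {6} -> c2 (id 7, d 1), c33 (id 8, d 1).
Iteration 2: d < 1 fails for all current rows; recursion stops.
SUM(d) = 0 + 1 + 1 = 2.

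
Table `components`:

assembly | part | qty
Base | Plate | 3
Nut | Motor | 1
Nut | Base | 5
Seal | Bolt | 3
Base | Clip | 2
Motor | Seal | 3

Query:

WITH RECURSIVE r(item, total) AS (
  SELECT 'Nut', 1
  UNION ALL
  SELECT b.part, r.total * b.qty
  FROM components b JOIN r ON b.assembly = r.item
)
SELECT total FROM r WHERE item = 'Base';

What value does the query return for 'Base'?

Base: (Nut, total=1).
Iteration 1: components of {Nut} -> Base = 1*5 = 5, Motor = 1*1 = 1.
Iteration 2: components of {Base,Motor} -> Clip = 5*2 = 10, Plate = 5*3 = 15, Seal = 1*3 = 3.
Iteration 3: components of {Clip,Plate,Seal} -> Bolt = 3*3 = 9.
Iteration 4: no further components; recursion stops.

5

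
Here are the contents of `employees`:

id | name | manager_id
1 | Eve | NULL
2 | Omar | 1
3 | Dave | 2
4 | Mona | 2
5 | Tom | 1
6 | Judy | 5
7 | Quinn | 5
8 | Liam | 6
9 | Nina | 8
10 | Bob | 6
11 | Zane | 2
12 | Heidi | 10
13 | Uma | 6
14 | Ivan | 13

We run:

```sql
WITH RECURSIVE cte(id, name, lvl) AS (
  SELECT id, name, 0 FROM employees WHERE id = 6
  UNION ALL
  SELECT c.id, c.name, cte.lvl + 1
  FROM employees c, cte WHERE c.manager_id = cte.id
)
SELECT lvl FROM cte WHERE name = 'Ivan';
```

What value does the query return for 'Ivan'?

2

Base: id=6 (Judy) at lvl 0.
Iteration 1: rows with manager_id in {6} -> Liam (id 8, lvl 1), Bob (id 10, lvl 1), Uma (id 13, lvl 1).
Iteration 2: rows with manager_id in {8,10,13} -> Nina (id 9, lvl 2), Heidi (id 12, lvl 2), Ivan (id 14, lvl 2).
Iteration 3: no rows with manager_id in {9,12,14}; recursion stops.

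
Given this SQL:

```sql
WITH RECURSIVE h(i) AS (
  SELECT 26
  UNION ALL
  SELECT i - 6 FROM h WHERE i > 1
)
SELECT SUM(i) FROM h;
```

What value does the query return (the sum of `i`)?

Base: i=26.
Iteration 1: 26 > 1 holds -> i = 26 - 6 = 20.
Iteration 2: 20 > 1 holds -> i = 20 - 6 = 14.
Iteration 3: 14 > 1 holds -> i = 14 - 6 = 8.
Iteration 4: 8 > 1 holds -> i = 8 - 6 = 2.
Iteration 5: 2 > 1 holds -> i = 2 - 6 = -4.
Iteration 6: -4 > 1 fails; recursion stops.
SUM(i) = 26 + 20 + 14 + 8 + 2 + -4 = 66.

66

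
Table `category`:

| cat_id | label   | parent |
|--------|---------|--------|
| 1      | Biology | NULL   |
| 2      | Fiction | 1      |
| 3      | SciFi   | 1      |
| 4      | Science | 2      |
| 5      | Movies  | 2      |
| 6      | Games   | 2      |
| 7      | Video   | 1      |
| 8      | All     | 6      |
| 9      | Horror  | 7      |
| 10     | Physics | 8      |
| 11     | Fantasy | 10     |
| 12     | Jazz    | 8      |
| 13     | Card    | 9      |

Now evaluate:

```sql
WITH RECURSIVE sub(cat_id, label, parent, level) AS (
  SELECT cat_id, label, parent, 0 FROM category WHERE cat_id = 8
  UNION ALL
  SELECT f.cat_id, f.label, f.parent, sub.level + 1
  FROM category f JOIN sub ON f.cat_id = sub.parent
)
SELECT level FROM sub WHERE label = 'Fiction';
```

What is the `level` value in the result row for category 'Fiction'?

2

Base: cat_id=8 (All), parent=6, level 0.
Iteration 1: join on cat_id=6 -> Games (id 6, parent=2, level 1).
Iteration 2: join on cat_id=2 -> Fiction (id 2, parent=1, level 2).
Iteration 3: join on cat_id=1 -> Biology (id 1, parent=NULL, level 3).
Iteration 4: parent is NULL; no match; recursion stops.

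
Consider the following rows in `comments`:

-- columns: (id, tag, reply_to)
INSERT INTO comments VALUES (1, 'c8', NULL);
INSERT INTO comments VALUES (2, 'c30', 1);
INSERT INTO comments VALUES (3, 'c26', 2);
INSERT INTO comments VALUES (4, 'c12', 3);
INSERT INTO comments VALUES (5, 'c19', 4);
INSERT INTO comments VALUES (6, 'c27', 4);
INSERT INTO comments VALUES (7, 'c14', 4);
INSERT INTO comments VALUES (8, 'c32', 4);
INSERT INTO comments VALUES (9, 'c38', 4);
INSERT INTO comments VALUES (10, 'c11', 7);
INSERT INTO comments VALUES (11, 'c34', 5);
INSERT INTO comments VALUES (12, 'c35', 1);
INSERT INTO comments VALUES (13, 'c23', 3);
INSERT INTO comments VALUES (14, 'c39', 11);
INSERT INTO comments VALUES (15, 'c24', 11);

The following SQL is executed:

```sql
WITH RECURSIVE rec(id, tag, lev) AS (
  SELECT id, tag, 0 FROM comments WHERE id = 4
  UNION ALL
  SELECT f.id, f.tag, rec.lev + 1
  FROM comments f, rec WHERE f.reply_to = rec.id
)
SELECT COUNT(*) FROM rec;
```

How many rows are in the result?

Base: id=4 (c12) at lev 0.
Iteration 1: rows with reply_to in {4} -> c19 (id 5, lev 1), c27 (id 6, lev 1), c14 (id 7, lev 1), c32 (id 8, lev 1), c38 (id 9, lev 1).
Iteration 2: rows with reply_to in {5,6,7,8,9} -> c11 (id 10, lev 2), c34 (id 11, lev 2).
Iteration 3: rows with reply_to in {10,11} -> c39 (id 14, lev 3), c24 (id 15, lev 3).
Iteration 4: no rows with reply_to in {14,15}; recursion stops.
Total rows emitted: 10.

10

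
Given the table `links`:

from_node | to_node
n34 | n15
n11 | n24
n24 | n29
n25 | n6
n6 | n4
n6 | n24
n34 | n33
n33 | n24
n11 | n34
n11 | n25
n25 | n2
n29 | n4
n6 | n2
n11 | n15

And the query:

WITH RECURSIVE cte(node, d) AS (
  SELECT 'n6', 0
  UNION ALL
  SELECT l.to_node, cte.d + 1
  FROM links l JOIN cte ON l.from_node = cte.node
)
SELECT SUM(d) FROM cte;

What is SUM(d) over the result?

8

Base: (n6, d=0).
Iteration 1: edges from {n6} -> (n2, d=1), (n24, d=1), (n4, d=1).
Iteration 2: edges from {n2,n24,n4} -> (n29, d=2).
Iteration 3: edges from {n29} -> (n4, d=3).
Iteration 4: no outgoing edges from {n4}; recursion stops.
SUM(d) = 0 + 1 + 1 + 1 + 2 + 3 = 8.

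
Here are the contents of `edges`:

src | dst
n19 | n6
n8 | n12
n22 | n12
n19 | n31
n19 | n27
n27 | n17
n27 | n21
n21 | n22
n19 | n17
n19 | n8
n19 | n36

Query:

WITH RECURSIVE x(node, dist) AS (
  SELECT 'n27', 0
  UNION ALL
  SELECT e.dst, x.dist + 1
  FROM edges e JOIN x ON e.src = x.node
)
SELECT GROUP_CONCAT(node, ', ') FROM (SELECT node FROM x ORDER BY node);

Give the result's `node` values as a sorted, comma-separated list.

Base: (n27, dist=0).
Iteration 1: edges from {n27} -> (n17, dist=1), (n21, dist=1).
Iteration 2: edges from {n17,n21} -> (n22, dist=2).
Iteration 3: edges from {n22} -> (n12, dist=3).
Iteration 4: no outgoing edges from {n12}; recursion stops.

n12, n17, n21, n22, n27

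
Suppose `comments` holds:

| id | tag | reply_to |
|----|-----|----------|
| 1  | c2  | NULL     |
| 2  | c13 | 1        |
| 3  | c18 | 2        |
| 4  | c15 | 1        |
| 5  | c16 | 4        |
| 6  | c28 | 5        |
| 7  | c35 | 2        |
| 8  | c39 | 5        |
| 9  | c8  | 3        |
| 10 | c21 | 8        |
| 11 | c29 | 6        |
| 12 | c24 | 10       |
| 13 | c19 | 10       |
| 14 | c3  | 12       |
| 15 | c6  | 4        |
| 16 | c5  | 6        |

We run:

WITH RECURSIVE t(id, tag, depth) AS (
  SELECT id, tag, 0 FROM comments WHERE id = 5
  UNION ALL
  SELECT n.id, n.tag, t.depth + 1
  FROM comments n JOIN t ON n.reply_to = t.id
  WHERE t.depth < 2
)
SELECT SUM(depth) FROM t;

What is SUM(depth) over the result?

Base: id=5 (c16) at depth 0.
Iteration 1: rows with reply_to in {5} -> c28 (id 6, depth 1), c39 (id 8, depth 1).
Iteration 2: rows with reply_to in {6,8} -> c21 (id 10, depth 2), c29 (id 11, depth 2), c5 (id 16, depth 2).
Iteration 3: depth < 2 fails for all current rows; recursion stops.
SUM(depth) = 0 + 1 + 1 + 2 + 2 + 2 = 8.

8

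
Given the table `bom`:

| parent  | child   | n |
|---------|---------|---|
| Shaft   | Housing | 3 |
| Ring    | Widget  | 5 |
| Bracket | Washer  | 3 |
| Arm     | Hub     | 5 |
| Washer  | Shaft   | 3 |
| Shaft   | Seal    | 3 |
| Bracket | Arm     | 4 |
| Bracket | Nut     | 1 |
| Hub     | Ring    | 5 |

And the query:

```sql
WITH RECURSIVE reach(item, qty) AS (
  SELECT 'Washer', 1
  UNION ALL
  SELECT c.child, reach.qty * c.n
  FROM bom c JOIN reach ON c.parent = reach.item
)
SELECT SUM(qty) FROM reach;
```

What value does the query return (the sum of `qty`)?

22

Base: (Washer, qty=1).
Iteration 1: components of {Washer} -> Shaft = 1*3 = 3.
Iteration 2: components of {Shaft} -> Housing = 3*3 = 9, Seal = 3*3 = 9.
Iteration 3: no further components; recursion stops.
SUM(qty) = 1 + 3 + 9 + 9 = 22.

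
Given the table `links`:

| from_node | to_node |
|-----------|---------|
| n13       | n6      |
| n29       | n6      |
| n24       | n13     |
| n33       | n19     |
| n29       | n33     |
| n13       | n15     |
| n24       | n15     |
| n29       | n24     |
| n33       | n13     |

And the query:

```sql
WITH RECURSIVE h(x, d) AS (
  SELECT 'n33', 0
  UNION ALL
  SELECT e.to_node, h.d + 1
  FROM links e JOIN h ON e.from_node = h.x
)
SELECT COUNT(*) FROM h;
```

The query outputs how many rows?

Base: (n33, d=0).
Iteration 1: edges from {n33} -> (n13, d=1), (n19, d=1).
Iteration 2: edges from {n13,n19} -> (n15, d=2), (n6, d=2).
Iteration 3: no outgoing edges from {n15,n6}; recursion stops.
Total rows emitted: 5.

5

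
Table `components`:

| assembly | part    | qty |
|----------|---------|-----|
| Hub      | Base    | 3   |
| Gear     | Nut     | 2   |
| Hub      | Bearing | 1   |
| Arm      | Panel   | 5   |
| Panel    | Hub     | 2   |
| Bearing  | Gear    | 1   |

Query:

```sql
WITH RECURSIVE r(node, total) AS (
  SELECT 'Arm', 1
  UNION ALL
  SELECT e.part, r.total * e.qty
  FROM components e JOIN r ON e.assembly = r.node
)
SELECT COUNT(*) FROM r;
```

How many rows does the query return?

7

Base: (Arm, total=1).
Iteration 1: components of {Arm} -> Panel = 1*5 = 5.
Iteration 2: components of {Panel} -> Hub = 5*2 = 10.
Iteration 3: components of {Hub} -> Base = 10*3 = 30, Bearing = 10*1 = 10.
Iteration 4: components of {Base,Bearing} -> Gear = 10*1 = 10.
Iteration 5: components of {Gear} -> Nut = 10*2 = 20.
Iteration 6: no further components; recursion stops.
Total rows emitted: 7.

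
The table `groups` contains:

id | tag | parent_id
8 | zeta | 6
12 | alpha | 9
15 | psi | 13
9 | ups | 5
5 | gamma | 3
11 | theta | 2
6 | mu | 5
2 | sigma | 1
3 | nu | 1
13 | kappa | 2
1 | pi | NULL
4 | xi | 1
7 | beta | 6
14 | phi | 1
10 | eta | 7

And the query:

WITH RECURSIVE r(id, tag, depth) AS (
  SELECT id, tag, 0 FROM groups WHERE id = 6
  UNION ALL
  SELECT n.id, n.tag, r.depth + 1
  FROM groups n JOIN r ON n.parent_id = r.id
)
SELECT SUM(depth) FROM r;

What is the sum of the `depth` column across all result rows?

4

Base: id=6 (mu) at depth 0.
Iteration 1: rows with parent_id in {6} -> beta (id 7, depth 1), zeta (id 8, depth 1).
Iteration 2: rows with parent_id in {7,8} -> eta (id 10, depth 2).
Iteration 3: no rows with parent_id in {10}; recursion stops.
SUM(depth) = 0 + 1 + 1 + 2 = 4.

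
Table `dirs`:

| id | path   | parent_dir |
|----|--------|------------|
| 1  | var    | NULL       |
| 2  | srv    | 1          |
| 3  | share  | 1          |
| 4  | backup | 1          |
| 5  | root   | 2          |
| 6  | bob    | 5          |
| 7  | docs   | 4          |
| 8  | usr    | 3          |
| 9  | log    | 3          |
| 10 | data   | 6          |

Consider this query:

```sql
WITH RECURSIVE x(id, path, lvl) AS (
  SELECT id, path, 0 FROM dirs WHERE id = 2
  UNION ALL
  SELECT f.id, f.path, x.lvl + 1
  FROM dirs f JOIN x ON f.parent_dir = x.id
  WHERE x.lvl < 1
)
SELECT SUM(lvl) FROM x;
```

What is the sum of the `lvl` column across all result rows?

Base: id=2 (srv) at lvl 0.
Iteration 1: rows with parent_dir in {2} -> root (id 5, lvl 1).
Iteration 2: lvl < 1 fails for all current rows; recursion stops.
SUM(lvl) = 0 + 1 = 1.

1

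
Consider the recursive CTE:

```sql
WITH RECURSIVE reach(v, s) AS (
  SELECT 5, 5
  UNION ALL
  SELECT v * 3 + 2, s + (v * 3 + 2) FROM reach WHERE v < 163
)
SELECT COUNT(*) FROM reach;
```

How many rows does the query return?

5

Base: v=5, s=5.
Iteration 1: 5 < 163 holds -> v = 5 * 3 + 2 = 17, s = 5 + 17 = 22.
Iteration 2: 17 < 163 holds -> v = 17 * 3 + 2 = 53, s = 22 + 53 = 75.
Iteration 3: 53 < 163 holds -> v = 53 * 3 + 2 = 161, s = 75 + 161 = 236.
Iteration 4: 161 < 163 holds -> v = 161 * 3 + 2 = 485, s = 236 + 485 = 721.
Iteration 5: 485 < 163 fails; recursion stops.
Total rows emitted: 5.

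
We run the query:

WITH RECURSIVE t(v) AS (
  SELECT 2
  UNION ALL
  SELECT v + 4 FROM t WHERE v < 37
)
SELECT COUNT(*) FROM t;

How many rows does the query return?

10

Base: v=2.
Iteration 1: 2 < 37 holds -> v = 2 + 4 = 6.
Iteration 2: 6 < 37 holds -> v = 6 + 4 = 10.
Iteration 3: 10 < 37 holds -> v = 10 + 4 = 14.
Iteration 4: 14 < 37 holds -> v = 14 + 4 = 18.
Iteration 5: 18 < 37 holds -> v = 18 + 4 = 22.
Iteration 6: 22 < 37 holds -> v = 22 + 4 = 26.
Iteration 7: 26 < 37 holds -> v = 26 + 4 = 30.
Iteration 8: 30 < 37 holds -> v = 30 + 4 = 34.
Iteration 9: 34 < 37 holds -> v = 34 + 4 = 38.
Iteration 10: 38 < 37 fails; recursion stops.
Total rows emitted: 10.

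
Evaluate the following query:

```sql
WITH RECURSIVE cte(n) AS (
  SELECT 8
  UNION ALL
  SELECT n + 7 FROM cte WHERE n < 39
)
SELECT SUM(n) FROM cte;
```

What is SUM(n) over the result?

Base: n=8.
Iteration 1: 8 < 39 holds -> n = 8 + 7 = 15.
Iteration 2: 15 < 39 holds -> n = 15 + 7 = 22.
Iteration 3: 22 < 39 holds -> n = 22 + 7 = 29.
Iteration 4: 29 < 39 holds -> n = 29 + 7 = 36.
Iteration 5: 36 < 39 holds -> n = 36 + 7 = 43.
Iteration 6: 43 < 39 fails; recursion stops.
SUM(n) = 8 + 15 + 22 + 29 + 36 + 43 = 153.

153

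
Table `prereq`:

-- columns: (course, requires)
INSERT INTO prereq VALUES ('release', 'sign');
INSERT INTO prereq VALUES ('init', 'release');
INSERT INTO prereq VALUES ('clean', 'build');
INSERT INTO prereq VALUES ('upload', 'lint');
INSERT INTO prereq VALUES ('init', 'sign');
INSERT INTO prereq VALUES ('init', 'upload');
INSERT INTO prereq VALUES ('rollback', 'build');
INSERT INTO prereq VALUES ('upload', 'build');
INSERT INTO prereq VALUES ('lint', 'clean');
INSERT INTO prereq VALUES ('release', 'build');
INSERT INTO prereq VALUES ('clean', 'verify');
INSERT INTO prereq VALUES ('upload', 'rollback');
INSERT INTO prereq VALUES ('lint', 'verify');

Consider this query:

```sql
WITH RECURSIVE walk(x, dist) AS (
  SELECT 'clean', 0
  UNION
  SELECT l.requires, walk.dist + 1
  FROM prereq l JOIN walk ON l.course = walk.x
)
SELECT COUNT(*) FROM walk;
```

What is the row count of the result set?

Base: (clean, dist=0).
Iteration 1: edges from {clean} -> (build, dist=1), (verify, dist=1).
Iteration 2: no outgoing edges from {build,verify}; recursion stops.
Total rows emitted: 3.

3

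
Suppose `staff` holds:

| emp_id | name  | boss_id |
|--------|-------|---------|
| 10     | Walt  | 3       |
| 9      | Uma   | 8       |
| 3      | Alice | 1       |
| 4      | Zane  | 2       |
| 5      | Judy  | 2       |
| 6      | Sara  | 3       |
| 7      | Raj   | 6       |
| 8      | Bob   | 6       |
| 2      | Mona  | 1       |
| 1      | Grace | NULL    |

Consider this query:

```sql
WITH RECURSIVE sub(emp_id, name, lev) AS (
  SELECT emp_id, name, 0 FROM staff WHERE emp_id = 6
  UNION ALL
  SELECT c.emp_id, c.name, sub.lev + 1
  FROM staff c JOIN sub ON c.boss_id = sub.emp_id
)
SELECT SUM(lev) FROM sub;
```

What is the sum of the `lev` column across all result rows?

4

Base: emp_id=6 (Sara) at lev 0.
Iteration 1: rows with boss_id in {6} -> Raj (id 7, lev 1), Bob (id 8, lev 1).
Iteration 2: rows with boss_id in {7,8} -> Uma (id 9, lev 2).
Iteration 3: no rows with boss_id in {9}; recursion stops.
SUM(lev) = 0 + 1 + 1 + 2 = 4.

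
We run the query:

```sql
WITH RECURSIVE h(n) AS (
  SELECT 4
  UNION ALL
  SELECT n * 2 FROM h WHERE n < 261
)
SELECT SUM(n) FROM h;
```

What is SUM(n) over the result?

Base: n=4.
Iteration 1: 4 < 261 holds -> n = 4 * 2 = 8.
Iteration 2: 8 < 261 holds -> n = 8 * 2 = 16.
Iteration 3: 16 < 261 holds -> n = 16 * 2 = 32.
Iteration 4: 32 < 261 holds -> n = 32 * 2 = 64.
Iteration 5: 64 < 261 holds -> n = 64 * 2 = 128.
Iteration 6: 128 < 261 holds -> n = 128 * 2 = 256.
Iteration 7: 256 < 261 holds -> n = 256 * 2 = 512.
Iteration 8: 512 < 261 fails; recursion stops.
SUM(n) = 4 + 8 + 16 + 32 + 64 + 128 + 256 + 512 = 1020.

1020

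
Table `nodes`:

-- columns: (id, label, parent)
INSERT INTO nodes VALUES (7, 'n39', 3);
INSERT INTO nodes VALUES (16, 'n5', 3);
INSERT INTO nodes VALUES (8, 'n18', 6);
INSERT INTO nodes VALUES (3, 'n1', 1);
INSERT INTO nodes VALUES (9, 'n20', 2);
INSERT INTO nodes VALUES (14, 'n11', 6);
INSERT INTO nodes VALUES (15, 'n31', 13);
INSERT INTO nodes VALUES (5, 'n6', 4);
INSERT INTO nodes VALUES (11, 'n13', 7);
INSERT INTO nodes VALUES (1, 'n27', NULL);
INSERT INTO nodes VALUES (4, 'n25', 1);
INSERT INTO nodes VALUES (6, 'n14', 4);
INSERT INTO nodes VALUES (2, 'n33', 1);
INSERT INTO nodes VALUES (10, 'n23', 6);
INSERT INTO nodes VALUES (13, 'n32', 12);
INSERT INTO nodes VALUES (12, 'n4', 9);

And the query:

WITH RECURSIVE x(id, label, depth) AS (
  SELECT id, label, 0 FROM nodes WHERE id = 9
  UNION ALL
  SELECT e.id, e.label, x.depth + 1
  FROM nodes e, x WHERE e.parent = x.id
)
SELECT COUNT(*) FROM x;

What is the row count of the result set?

Base: id=9 (n20) at depth 0.
Iteration 1: rows with parent in {9} -> n4 (id 12, depth 1).
Iteration 2: rows with parent in {12} -> n32 (id 13, depth 2).
Iteration 3: rows with parent in {13} -> n31 (id 15, depth 3).
Iteration 4: no rows with parent in {15}; recursion stops.
Total rows emitted: 4.

4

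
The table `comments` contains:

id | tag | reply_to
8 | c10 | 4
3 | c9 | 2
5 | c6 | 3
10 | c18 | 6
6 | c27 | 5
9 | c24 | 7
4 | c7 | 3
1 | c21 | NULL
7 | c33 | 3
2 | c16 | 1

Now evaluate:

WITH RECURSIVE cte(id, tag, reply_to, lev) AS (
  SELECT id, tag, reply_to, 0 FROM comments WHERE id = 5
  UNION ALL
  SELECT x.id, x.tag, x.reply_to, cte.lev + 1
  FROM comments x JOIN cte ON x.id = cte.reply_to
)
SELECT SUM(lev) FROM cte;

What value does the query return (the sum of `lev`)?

Base: id=5 (c6), reply_to=3, lev 0.
Iteration 1: join on id=3 -> c9 (id 3, reply_to=2, lev 1).
Iteration 2: join on id=2 -> c16 (id 2, reply_to=1, lev 2).
Iteration 3: join on id=1 -> c21 (id 1, reply_to=NULL, lev 3).
Iteration 4: reply_to is NULL; no match; recursion stops.
SUM(lev) = 0 + 1 + 2 + 3 = 6.

6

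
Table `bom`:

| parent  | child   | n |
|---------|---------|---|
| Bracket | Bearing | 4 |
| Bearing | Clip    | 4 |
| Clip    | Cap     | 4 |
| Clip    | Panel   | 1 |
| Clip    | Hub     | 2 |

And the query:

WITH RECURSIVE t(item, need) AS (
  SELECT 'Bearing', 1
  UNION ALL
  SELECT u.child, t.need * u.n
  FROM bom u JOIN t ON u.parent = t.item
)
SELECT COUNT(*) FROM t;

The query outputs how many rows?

5

Base: (Bearing, need=1).
Iteration 1: components of {Bearing} -> Clip = 1*4 = 4.
Iteration 2: components of {Clip} -> Cap = 4*4 = 16, Hub = 4*2 = 8, Panel = 4*1 = 4.
Iteration 3: no further components; recursion stops.
Total rows emitted: 5.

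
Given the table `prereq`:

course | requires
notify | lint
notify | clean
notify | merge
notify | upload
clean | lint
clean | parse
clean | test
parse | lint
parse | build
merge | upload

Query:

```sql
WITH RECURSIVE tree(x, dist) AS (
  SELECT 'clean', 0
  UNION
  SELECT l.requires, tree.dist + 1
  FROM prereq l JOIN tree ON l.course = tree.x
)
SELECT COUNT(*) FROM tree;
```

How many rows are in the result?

Base: (clean, dist=0).
Iteration 1: edges from {clean} -> (lint, dist=1), (parse, dist=1), (test, dist=1).
Iteration 2: edges from {lint,parse,test} -> (build, dist=2), (lint, dist=2).
Iteration 3: no outgoing edges from {build,lint}; recursion stops.
Total rows emitted: 6.

6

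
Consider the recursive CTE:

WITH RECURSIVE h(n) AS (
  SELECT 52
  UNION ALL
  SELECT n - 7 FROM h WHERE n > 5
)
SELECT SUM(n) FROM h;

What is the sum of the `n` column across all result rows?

220

Base: n=52.
Iteration 1: 52 > 5 holds -> n = 52 - 7 = 45.
Iteration 2: 45 > 5 holds -> n = 45 - 7 = 38.
Iteration 3: 38 > 5 holds -> n = 38 - 7 = 31.
Iteration 4: 31 > 5 holds -> n = 31 - 7 = 24.
Iteration 5: 24 > 5 holds -> n = 24 - 7 = 17.
Iteration 6: 17 > 5 holds -> n = 17 - 7 = 10.
Iteration 7: 10 > 5 holds -> n = 10 - 7 = 3.
Iteration 8: 3 > 5 fails; recursion stops.
SUM(n) = 52 + 45 + 38 + 31 + 24 + 17 + 10 + 3 = 220.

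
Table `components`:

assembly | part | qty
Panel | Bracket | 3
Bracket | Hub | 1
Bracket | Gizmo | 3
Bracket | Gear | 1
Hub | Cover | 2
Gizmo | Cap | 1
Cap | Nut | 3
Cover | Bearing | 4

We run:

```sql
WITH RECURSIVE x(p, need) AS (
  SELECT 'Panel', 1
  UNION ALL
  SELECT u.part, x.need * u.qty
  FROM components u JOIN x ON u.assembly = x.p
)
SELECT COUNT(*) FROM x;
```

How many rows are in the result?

9

Base: (Panel, need=1).
Iteration 1: components of {Panel} -> Bracket = 1*3 = 3.
Iteration 2: components of {Bracket} -> Gear = 3*1 = 3, Gizmo = 3*3 = 9, Hub = 3*1 = 3.
Iteration 3: components of {Gear,Gizmo,Hub} -> Cap = 9*1 = 9, Cover = 3*2 = 6.
Iteration 4: components of {Cap,Cover} -> Bearing = 6*4 = 24, Nut = 9*3 = 27.
Iteration 5: no further components; recursion stops.
Total rows emitted: 9.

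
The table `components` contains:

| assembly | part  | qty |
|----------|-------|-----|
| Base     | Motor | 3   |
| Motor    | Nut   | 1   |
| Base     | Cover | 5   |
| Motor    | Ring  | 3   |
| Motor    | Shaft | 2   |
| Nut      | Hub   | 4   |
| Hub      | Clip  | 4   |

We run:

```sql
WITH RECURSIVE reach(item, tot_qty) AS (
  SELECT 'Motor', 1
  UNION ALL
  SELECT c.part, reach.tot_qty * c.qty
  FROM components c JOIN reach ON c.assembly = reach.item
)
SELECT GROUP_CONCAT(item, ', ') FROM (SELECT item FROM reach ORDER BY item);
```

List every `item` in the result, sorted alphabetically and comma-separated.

Base: (Motor, tot_qty=1).
Iteration 1: components of {Motor} -> Nut = 1*1 = 1, Ring = 1*3 = 3, Shaft = 1*2 = 2.
Iteration 2: components of {Nut,Ring,Shaft} -> Hub = 1*4 = 4.
Iteration 3: components of {Hub} -> Clip = 4*4 = 16.
Iteration 4: no further components; recursion stops.

Clip, Hub, Motor, Nut, Ring, Shaft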